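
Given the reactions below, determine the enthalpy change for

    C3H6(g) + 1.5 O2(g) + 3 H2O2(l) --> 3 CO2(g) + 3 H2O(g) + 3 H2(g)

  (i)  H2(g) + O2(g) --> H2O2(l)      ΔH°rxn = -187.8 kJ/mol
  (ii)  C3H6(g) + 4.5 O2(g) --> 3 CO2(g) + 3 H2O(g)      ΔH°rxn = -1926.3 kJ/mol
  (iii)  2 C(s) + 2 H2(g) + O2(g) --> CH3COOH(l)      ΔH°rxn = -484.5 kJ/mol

(i) reversed and × 3 (reverse to put H2O2(l) on the reactant side; ×3 to match 3 H2O2(l) in the target): (-3)·(-187.8) = +563.4 kJ/mol
(ii) as written (C3H6(g) already on the reactant side): -1926.3 kJ/mol
(iii): not needed (CH3COOH(l) appears nowhere else).
ΔH°rxn = (+563.4) + (-1926.3) = -1362.9 kJ/mol

ΔH°rxn = -1362.9 kJ/mol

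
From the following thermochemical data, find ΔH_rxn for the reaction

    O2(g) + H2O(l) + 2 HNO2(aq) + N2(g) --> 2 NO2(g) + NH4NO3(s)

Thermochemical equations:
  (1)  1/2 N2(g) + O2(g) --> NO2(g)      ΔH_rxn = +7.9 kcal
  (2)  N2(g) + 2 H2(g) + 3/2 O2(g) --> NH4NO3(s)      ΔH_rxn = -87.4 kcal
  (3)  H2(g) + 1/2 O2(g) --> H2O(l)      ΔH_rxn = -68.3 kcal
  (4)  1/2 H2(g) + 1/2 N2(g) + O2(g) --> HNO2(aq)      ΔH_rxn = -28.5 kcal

ΔH_rxn = 53.7 kcal

(1) × 2 (×2 to match 2 NO2(g) in the target): (2)·(+7.9) = +15.8 kcal
(2) as written (NH4NO3(s) already on the product side): -87.4 kcal
(3) reversed (reverse to put H2O(l) on the reactant side): +68.3 kcal
(4) reversed and × 2 (reverse to put HNO2(aq) on the reactant side; scale by 2 for the 2 HNO2(aq)): (-2)·(-28.5) = +57.0 kcal
Summing the manipulated equations, ΔH_rxn = (+15.8) + (-87.4) + (+68.3) + (+57.0) = 53.7 kcal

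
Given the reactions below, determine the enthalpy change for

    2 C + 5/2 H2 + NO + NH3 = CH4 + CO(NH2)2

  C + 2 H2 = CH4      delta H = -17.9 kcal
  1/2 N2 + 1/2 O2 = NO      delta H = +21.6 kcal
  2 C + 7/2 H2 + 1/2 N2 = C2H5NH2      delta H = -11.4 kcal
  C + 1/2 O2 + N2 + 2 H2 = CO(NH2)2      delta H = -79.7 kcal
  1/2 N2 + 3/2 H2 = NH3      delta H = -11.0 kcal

equation 1 as written: -17.9 kcal
equation 2 reversed: -21.6 kcal
equation 3: not needed.
equation 4 as written: -79.7 kcal
equation 5 reversed: +11.0 kcal
By Hess's law, delta H = (-17.9) + (-21.6) + (-79.7) + (+11.0) = -108.2 kcal

delta H = -108.2 kcal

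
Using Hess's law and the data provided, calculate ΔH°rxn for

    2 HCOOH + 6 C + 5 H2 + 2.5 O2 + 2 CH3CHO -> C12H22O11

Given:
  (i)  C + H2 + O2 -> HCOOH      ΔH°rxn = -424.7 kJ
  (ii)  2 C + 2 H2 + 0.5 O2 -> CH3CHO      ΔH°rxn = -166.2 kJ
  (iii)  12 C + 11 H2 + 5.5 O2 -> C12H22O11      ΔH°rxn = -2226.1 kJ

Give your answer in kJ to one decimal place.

ΔH°rxn = -1044.3 kJ

(i) reversed and × 2: (-2)·(-424.7) = +849.4 kJ
(ii) reversed and × 2: (-2)·(-166.2) = +332.4 kJ
(iii) as written: -2226.1 kJ
By Hess's law, ΔH°rxn = (-2)·(-424.7) + (-2)·(-166.2) + (1)·(-2226.1) = -1044.3 kJ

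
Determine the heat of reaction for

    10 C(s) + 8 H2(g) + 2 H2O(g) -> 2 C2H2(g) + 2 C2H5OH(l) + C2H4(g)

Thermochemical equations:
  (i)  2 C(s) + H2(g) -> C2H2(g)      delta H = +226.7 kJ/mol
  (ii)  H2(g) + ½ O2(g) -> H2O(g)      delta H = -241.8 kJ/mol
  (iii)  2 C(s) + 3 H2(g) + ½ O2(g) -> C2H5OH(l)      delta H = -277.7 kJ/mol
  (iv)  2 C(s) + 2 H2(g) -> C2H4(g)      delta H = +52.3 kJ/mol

delta H = 433.9 kJ/mol

(i) × 2 (×2 to match 2 C2H2(g) in the target): (2)·(+226.7) = +453.4 kJ/mol
(ii) reversed and × 2 (H2O(g) must end up as a reactant; ×2 to match 2 H2O(g) in the target): (-2)·(-241.8) = +483.6 kJ/mol
(iii) × 2 (scale by 2 for the 2 C2H5OH(l)): (2)·(-277.7) = -555.4 kJ/mol
(iv) as written (C2H4(g) already on the product side): +52.3 kJ/mol
delta H = (2)·(+226.7) + (-2)·(-241.8) + (2)·(-277.7) + (1)·(+52.3) = 433.9 kJ/mol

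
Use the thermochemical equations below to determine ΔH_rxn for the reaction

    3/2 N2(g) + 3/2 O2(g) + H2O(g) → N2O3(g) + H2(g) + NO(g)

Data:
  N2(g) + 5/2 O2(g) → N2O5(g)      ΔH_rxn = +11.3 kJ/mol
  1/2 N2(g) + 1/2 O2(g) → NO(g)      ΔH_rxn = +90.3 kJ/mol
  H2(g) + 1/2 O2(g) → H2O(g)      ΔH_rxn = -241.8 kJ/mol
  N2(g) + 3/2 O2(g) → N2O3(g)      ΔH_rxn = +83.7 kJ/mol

ΔH_rxn = 415.8 kJ/mol

equation 1: not needed (N2O5(g) appears nowhere else).
equation 2 as written (NO(g) already on the product side): +90.3 kJ/mol
equation 3 reversed (H2O(g) must end up as a reactant): +241.8 kJ/mol
equation 4 as written (N2O3(g) already on the product side): +83.7 kJ/mol
Summing the manipulated equations, ΔH_rxn = (+90.3) + (+241.8) + (+83.7) = 415.8 kJ/mol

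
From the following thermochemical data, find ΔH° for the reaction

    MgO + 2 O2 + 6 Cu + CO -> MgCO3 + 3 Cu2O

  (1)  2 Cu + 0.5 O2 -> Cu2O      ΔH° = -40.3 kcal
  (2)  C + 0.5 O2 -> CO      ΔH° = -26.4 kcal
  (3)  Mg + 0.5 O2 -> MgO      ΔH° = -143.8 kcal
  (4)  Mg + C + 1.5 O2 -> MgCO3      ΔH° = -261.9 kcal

(1) × 3 (scale by 3 for the 3 Cu2O): (3)·(-40.3) = -120.9 kcal
(2) reversed (reverse to put CO on the reactant side): +26.4 kcal
(3) reversed (MgO must end up as a reactant): +143.8 kcal
(4) as written (MgCO3 already on the product side): -261.9 kcal
Since enthalpy is a state function, ΔH° = (3)·(-40.3) + (-1)·(-26.4) + (-1)·(-143.8) + (1)·(-261.9) = -212.6 kcal

ΔH° = -212.6 kcal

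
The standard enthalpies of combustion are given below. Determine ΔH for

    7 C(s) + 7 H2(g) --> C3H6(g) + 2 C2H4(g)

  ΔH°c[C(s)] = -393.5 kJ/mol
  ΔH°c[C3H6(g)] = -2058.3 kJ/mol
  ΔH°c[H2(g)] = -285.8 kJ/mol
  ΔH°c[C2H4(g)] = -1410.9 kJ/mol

With combustion enthalpies, reactants minus products:
= [7·(-393.5) + 7·(-285.8)] − [1·(-2058.3) + 2·(-1410.9)]
= 125.0 kJ/mol

ΔH = 125.0 kJ/mol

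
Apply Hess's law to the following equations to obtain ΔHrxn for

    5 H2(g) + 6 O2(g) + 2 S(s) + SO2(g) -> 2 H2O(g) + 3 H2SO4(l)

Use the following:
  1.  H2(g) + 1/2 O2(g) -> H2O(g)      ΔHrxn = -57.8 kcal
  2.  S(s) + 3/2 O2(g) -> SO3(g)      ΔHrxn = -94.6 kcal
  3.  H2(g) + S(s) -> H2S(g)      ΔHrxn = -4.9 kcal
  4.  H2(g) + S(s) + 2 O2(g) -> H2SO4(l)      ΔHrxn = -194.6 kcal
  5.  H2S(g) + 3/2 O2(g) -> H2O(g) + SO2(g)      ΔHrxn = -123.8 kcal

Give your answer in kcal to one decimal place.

eq. 1 × 3: (3)·(-57.8) = -173.4 kcal
eq. 2: not needed.
eq. 3 reversed: +4.9 kcal
eq. 4 × 3: (3)·(-194.6) = -583.8 kcal
eq. 5 reversed: +123.8 kcal
ΔHrxn = (-173.4) + (+4.9) + (-583.8) + (+123.8) = -628.5 kcal

ΔHrxn = -628.5 kcal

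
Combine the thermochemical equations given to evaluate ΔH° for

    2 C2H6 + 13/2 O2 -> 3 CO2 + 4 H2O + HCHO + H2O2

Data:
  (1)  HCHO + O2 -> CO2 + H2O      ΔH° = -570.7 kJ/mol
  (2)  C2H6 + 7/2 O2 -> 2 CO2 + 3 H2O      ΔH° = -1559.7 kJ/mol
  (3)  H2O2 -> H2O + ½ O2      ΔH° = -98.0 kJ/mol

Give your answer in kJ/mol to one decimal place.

(1) reversed (reverse to put HCHO on the product side): +570.7 kJ/mol
(2) × 2 (×2 to match 2 C2H6 in the target): (2)·(-1559.7) = -3119.4 kJ/mol
(3) reversed (reverse to put H2O2 on the product side): +98.0 kJ/mol
ΔH° = (+570.7) + (-3119.4) + (+98.0) = -2450.7 kJ/mol

ΔH° = -2450.7 kJ/mol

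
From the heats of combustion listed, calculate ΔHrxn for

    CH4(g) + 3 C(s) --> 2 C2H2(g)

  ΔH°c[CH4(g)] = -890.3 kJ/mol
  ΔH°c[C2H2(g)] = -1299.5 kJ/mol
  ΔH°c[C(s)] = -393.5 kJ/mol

With combustion enthalpies, reactants minus products:
= [1·(-890.3) + 3·(-393.5)] − [2·(-1299.5)]
= 528.2 kJ/mol

ΔHrxn = 528.2 kJ/mol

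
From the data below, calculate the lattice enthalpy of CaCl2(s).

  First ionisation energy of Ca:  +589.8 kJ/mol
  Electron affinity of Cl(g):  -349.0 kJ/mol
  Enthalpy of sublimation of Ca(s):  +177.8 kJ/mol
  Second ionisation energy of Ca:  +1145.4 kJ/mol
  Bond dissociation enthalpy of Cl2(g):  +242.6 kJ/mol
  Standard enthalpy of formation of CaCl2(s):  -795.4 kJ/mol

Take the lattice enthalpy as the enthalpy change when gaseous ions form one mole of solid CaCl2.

U = -2253.0 kJ/mol

ΔHf° = 1·ΔHsub + 1·(ΣIE) + 1·D(Cl2) + 2·EA + U
-795.4 = 1·(+177.8) + 1·(+1735.2) + 1·(+242.6) + 2·(-349.0) + U
U = -795.4 − (+1457.6) = -2253.0 kJ/mol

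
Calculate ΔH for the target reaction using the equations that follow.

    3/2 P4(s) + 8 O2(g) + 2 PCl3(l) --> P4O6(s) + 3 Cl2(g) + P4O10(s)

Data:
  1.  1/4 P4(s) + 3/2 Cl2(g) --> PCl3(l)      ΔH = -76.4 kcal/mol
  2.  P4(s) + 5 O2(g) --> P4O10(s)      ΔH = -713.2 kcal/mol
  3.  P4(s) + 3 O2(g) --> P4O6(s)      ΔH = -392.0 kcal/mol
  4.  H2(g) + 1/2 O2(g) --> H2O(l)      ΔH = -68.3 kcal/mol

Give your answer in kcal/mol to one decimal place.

ΔH = -952.4 kcal/mol

eq. 1 reversed and × 2: (-2)·(-76.4) = +152.8 kcal/mol
eq. 2 as written: -713.2 kcal/mol
eq. 3 as written: -392.0 kcal/mol
eq. 4: not needed.
Combining the equations, ΔH = (-2)·(-76.4) + (1)·(-713.2) + (1)·(-392.0) = -952.4 kcal/mol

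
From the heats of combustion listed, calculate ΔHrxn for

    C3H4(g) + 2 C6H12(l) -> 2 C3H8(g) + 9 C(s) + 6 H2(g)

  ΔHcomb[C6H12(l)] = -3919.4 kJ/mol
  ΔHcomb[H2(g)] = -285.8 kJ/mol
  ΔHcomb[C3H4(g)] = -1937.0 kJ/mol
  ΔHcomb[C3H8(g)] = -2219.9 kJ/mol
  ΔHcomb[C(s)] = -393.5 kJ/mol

ΔHrxn = -79.7 kJ/mol

Using ΔH = Σ nΔHc°(reactants) − Σ nΔHc°(products):
= [1·(-1937.0) + 2·(-3919.4)] − [2·(-2219.9) + 9·(-393.5) + 6·(-285.8)]
= -79.7 kJ/mol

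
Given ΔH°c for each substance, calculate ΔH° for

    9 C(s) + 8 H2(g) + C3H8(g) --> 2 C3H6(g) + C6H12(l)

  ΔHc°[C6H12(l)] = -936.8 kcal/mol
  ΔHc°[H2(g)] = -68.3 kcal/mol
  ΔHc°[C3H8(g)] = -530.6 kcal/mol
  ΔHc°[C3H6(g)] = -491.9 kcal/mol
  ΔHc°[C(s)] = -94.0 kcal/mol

ΔH° = -2.4 kcal/mol

Using ΔH = Σ nΔHc°(reactants) − Σ nΔHc°(products):
= [9·(-94.0) + 8·(-68.3) + 1·(-530.6)] − [2·(-491.9) + 1·(-936.8)]
= -2.4 kcal/mol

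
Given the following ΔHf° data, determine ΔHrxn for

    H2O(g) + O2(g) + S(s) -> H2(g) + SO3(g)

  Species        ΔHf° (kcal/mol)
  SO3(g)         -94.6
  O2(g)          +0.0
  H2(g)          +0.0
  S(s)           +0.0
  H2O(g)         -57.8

Products: 1·(+0.0) + 1·(-94.6) = -94.6
Reactants: 1·(-57.8) + 1·(+0.0) + 1·(+0.0) = -57.8
ΔHrxn = (-94.6) − (-57.8) = -36.8 kcal/mol

ΔHrxn = -36.8 kcal/mol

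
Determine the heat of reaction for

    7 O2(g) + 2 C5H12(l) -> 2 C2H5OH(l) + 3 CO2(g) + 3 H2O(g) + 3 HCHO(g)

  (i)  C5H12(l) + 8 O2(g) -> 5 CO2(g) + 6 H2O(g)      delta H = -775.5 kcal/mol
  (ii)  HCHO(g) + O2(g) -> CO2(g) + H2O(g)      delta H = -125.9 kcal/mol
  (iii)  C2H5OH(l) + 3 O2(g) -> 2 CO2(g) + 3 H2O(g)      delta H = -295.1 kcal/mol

(i) × 2 (×2 to match 2 C5H12(l) in the target): (2)·(-775.5) = -1551.0 kcal/mol
(ii) reversed and × 3 (HCHO(g) must end up as a product; scale by 3 for the 3 HCHO(g)): (-3)·(-125.9) = +377.7 kcal/mol
(iii) reversed and × 2 (reverse to put C2H5OH(l) on the product side; ×2 to match 2 C2H5OH(l) in the target): (-2)·(-295.1) = +590.2 kcal/mol
delta H = (2)·(-775.5) + (-3)·(-125.9) + (-2)·(-295.1) = -583.1 kcal/mol

delta H = -583.1 kcal/mol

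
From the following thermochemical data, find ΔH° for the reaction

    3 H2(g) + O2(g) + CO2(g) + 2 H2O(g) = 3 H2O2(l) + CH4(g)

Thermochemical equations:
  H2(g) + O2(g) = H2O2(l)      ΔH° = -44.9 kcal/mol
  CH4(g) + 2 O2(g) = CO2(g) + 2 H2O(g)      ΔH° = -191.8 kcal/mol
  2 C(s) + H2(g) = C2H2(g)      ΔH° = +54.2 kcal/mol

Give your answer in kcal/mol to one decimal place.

equation 1 × 3: (3)·(-44.9) = -134.7 kcal/mol
equation 2 reversed: +191.8 kcal/mol
equation 3: not needed.
ΔH° = (-134.7) + (+191.8) = 57.1 kcal/mol

ΔH° = 57.1 kcal/mol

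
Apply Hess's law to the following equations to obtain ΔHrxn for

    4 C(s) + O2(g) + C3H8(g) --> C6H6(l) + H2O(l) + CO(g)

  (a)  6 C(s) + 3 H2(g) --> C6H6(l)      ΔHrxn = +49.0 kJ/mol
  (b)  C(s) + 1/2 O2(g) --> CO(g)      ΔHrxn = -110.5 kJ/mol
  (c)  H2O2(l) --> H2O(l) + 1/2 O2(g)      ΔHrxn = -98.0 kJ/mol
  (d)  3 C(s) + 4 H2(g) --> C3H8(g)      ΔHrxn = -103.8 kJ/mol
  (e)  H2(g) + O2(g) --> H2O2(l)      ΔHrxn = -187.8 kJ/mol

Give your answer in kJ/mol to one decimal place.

(a) as written: +49.0 kJ/mol
(b) as written: -110.5 kJ/mol
(c) as written: -98.0 kJ/mol
(d) reversed: +103.8 kJ/mol
(e) as written: -187.8 kJ/mol
Combining the equations, ΔHrxn = (+49.0) + (-110.5) + (-98.0) + (+103.8) + (-187.8) = -243.5 kJ/mol

ΔHrxn = -243.5 kJ/mol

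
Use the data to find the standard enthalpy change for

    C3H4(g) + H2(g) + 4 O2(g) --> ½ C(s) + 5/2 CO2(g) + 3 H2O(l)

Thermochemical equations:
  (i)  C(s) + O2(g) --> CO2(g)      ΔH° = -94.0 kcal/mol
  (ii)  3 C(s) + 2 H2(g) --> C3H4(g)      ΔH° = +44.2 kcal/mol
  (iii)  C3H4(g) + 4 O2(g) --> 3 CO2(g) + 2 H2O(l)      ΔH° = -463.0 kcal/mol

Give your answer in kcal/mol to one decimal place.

(i) reversed and × 2: (-2)·(-94.0) = +188.0 kcal/mol
(ii) × 1/2: (1/2)·(+44.2) = +22.1 kcal/mol
(iii) × 3/2: (3/2)·(-463.0) = -694.5 kcal/mol
By Hess's law, ΔH° = (+188.0) + (+22.1) + (-694.5) = -484.4 kcal/mol

ΔH° = -484.4 kcal/mol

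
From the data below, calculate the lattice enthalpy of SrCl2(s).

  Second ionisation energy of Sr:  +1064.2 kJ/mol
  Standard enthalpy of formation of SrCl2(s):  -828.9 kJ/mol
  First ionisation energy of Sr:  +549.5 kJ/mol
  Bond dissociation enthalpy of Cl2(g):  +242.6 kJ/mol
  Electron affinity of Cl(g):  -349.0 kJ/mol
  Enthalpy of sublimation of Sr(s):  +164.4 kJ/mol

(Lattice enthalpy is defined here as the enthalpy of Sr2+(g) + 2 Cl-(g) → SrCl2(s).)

U = -2151.6 kJ/mol

ΔHf° = 1·ΔHsub + 1·(ΣIE) + 1·D(Cl2) + 2·EA + U
-828.9 = 1·(+164.4) + 1·(+1613.7) + 1·(+242.6) + 2·(-349.0) + U
U = -828.9 − (+1322.7) = -2151.6 kJ/mol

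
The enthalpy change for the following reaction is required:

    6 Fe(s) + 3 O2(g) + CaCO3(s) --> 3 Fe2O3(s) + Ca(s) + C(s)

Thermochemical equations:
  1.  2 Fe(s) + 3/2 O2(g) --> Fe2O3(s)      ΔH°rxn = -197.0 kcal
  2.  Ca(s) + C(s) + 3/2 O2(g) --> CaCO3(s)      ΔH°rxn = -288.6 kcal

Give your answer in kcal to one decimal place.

eq. 1 × 3: (3)·(-197.0) = -591.0 kcal
eq. 2 reversed: +288.6 kcal
ΔH°rxn = (3)·(-197.0) + (-1)·(-288.6) = -302.4 kcal

ΔH°rxn = -302.4 kcal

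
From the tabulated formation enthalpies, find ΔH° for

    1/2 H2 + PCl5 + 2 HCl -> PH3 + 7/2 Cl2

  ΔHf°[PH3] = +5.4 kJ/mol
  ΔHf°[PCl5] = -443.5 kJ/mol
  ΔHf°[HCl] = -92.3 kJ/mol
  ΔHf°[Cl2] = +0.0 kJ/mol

Products: 1·(+5.4) + 7/2·(+0.0) = +5.4
Reactants: 1/2·(+0.0) + 1·(-443.5) + 2·(-92.3) = -628.1
ΔH° = (+5.4) − (-628.1) = 633.5 kJ/mol

ΔH° = 633.5 kJ/mol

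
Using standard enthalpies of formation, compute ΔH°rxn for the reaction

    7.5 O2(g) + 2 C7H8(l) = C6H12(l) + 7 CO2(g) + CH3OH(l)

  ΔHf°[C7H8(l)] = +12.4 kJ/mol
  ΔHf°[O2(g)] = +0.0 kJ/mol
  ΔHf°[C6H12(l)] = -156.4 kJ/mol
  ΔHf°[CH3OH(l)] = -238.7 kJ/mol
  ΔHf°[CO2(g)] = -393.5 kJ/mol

ΔH°rxn = -3174.4 kJ/mol

Products: 1·(-156.4) + 7·(-393.5) + 1·(-238.7) = -3149.6
Reactants: 15/2·(+0.0) + 2·(+12.4) = +24.8
ΔH°rxn = (-3149.6) − (+24.8) = -3174.4 kJ/mol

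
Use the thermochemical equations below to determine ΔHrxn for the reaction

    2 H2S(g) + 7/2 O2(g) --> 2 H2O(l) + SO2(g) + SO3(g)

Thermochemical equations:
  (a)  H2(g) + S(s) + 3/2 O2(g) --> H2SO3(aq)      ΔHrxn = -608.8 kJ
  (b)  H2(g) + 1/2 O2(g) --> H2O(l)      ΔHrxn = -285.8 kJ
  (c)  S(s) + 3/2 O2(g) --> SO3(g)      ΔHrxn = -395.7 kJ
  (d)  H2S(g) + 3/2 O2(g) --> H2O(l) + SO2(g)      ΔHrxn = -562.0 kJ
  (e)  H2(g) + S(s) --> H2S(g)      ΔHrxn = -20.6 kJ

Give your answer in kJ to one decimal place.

(a): not needed.
(b) as written: -285.8 kJ
(c) as written: -395.7 kJ
(d) as written: -562.0 kJ
(e) reversed: +20.6 kJ
ΔHrxn = (1)·(-285.8) + (1)·(-395.7) + (1)·(-562.0) + (-1)·(-20.6) = -1222.9 kJ

ΔHrxn = -1222.9 kJ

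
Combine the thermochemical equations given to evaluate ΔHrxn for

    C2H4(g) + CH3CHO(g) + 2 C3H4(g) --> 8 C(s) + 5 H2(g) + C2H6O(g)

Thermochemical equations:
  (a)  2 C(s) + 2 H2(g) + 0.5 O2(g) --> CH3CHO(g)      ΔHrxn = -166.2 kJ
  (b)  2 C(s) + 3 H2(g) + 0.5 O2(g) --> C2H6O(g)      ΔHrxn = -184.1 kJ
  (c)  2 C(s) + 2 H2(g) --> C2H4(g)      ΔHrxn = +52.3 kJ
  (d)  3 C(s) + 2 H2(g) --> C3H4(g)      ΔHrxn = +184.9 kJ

ΔHrxn = -440.0 kJ

(a) reversed: +166.2 kJ
(b) as written: -184.1 kJ
(c) reversed: -52.3 kJ
(d) reversed and × 2: (-2)·(+184.9) = -369.8 kJ
ΔHrxn = (-1)·(-166.2) + (1)·(-184.1) + (-1)·(+52.3) + (-2)·(+184.9) = -440.0 kJ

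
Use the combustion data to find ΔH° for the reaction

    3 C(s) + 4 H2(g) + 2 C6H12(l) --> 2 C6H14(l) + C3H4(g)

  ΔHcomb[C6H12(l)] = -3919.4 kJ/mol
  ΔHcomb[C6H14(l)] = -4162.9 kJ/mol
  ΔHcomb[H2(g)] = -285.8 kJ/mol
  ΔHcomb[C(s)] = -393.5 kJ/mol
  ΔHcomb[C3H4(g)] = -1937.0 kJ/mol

ΔH° = 100.3 kJ/mol

With combustion enthalpies, reactants minus products:
= [3·(-393.5) + 4·(-285.8) + 2·(-3919.4)] − [2·(-4162.9) + 1·(-1937.0)]
= 100.3 kJ/mol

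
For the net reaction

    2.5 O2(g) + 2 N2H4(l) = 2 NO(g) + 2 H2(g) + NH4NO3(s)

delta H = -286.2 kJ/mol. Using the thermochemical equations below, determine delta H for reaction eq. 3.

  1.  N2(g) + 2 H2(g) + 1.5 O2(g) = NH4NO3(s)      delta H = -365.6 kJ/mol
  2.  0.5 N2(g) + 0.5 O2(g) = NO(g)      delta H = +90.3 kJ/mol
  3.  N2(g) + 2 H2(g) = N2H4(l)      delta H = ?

eq. 1 as written: -365.6 kJ/mol
eq. 2 × 2: (2)·(+90.3) = +180.6 kJ/mol
eq. 3 reversed and × 2: contributes −2·x
-286.2 = (-365.6) + (+180.6) − 2·x
x = (-286.2 − (-185.0)) / (-2) = 50.6 kJ/mol

delta H = 50.6 kJ/mol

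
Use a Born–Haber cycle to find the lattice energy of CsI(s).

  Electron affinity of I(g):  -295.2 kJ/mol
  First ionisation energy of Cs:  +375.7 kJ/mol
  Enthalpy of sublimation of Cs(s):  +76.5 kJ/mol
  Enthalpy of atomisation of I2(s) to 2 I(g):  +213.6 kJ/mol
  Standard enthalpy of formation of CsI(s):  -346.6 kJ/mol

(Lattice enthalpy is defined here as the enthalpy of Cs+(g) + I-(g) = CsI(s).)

ΔHf° = 1·ΔHsub + 1·(ΣIE) + 1/2·D(I2) + 1·EA + U
-346.6 = 1·(+76.5) + 1·(+375.7) + 1/2·(+213.6) + 1·(-295.2) + U
U = -346.6 − (+263.8) = -610.4 kJ/mol

U = -610.4 kJ/mol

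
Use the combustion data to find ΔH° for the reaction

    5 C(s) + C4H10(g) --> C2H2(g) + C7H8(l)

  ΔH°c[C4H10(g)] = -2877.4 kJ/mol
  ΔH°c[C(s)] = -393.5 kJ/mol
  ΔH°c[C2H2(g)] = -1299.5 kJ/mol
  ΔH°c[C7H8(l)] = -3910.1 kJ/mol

Using ΔH = Σ nΔHc°(reactants) − Σ nΔHc°(products):
= [5·(-393.5) + 1·(-2877.4)] − [1·(-1299.5) + 1·(-3910.1)]
= 364.7 kJ/mol

ΔH° = 364.7 kJ/mol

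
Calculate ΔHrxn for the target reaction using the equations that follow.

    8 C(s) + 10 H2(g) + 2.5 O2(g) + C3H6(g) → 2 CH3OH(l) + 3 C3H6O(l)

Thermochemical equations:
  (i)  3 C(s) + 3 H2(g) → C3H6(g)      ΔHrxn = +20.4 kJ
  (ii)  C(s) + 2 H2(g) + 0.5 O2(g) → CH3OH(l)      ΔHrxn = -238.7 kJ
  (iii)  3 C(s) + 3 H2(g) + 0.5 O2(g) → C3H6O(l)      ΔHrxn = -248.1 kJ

(i) reversed: -20.4 kJ
(ii) × 2: (2)·(-238.7) = -477.4 kJ
(iii) × 3: (3)·(-248.1) = -744.3 kJ
By Hess's law, ΔHrxn = (-20.4) + (-477.4) + (-744.3) = -1242.1 kJ

ΔHrxn = -1242.1 kJ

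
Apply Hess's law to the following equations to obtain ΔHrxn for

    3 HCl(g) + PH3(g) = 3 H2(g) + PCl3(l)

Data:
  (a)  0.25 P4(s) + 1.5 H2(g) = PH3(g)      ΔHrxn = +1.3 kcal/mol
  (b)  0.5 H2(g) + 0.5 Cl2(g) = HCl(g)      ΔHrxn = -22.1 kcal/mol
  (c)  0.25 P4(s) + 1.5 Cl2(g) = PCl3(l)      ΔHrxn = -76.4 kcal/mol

ΔHrxn = -11.4 kcal/mol

(a) reversed: -1.3 kcal/mol
(b) reversed and × 3: (-3)·(-22.1) = +66.3 kcal/mol
(c) as written: -76.4 kcal/mol
Since enthalpy is a state function, ΔHrxn = (-1)·(+1.3) + (-3)·(-22.1) + (1)·(-76.4) = -11.4 kcal/mol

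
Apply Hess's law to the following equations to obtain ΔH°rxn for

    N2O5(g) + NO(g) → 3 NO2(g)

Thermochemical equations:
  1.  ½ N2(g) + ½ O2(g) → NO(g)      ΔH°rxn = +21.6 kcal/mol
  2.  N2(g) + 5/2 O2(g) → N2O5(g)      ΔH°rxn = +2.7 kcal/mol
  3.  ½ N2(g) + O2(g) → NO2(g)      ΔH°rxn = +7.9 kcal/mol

ΔH°rxn = -0.6 kcal/mol

eq. 1 reversed (reverse to put NO(g) on the reactant side): -21.6 kcal/mol
eq. 2 reversed (reverse to put N2O5(g) on the reactant side): -2.7 kcal/mol
eq. 3 × 3 (×3 to match 3 NO2(g) in the target): (3)·(+7.9) = +23.7 kcal/mol
ΔH°rxn = (-21.6) + (-2.7) + (+23.7) = -0.6 kcal/mol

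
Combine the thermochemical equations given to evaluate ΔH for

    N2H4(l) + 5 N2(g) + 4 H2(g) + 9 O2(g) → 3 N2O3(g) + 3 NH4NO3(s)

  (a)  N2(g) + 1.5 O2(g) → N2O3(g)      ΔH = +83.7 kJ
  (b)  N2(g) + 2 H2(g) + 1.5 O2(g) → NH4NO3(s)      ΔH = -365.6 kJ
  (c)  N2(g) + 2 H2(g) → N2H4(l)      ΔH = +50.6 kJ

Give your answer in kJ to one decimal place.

(a) × 3: (3)·(+83.7) = +251.1 kJ
(b) × 3: (3)·(-365.6) = -1096.8 kJ
(c) reversed: -50.6 kJ
Since enthalpy is a state function, ΔH = (3)·(+83.7) + (3)·(-365.6) + (-1)·(+50.6) = -896.3 kJ

ΔH = -896.3 kJ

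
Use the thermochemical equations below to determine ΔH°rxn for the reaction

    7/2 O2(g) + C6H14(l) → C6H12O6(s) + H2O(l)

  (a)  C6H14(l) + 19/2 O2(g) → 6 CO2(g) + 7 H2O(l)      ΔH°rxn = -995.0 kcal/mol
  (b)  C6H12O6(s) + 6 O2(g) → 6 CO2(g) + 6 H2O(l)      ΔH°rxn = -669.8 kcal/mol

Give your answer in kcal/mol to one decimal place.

ΔH°rxn = -325.2 kcal/mol

(a) as written: -995.0 kcal/mol
(b) reversed: +669.8 kcal/mol
ΔH°rxn = (1)·(-995.0) + (-1)·(-669.8) = -325.2 kcal/mol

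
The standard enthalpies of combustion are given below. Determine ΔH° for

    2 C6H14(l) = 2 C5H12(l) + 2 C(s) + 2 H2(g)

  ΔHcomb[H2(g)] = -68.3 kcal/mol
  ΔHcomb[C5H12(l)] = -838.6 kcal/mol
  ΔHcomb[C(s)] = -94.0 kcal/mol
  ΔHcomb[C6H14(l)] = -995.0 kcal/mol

Using ΔH = Σ nΔHc°(reactants) − Σ nΔHc°(products):
= [2·(-995.0)] − [2·(-838.6) + 2·(-94.0) + 2·(-68.3)]
= 11.8 kcal/mol

ΔH° = 11.8 kcal/mol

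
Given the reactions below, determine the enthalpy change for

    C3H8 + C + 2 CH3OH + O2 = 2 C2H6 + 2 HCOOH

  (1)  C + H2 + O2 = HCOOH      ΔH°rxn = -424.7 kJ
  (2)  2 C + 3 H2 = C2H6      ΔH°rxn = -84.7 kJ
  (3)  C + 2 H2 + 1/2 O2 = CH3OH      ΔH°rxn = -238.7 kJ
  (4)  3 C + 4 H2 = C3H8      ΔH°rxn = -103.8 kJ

(1) × 2 (×2 to match 2 HCOOH in the target): (2)·(-424.7) = -849.4 kJ
(2) × 2 (×2 to match 2 C2H6 in the target): (2)·(-84.7) = -169.4 kJ
(3) reversed and × 2 (reverse to put CH3OH on the reactant side; ×2 to match 2 CH3OH in the target): (-2)·(-238.7) = +477.4 kJ
(4) reversed (reverse to put C3H8 on the reactant side): +103.8 kJ
Combining the equations, ΔH°rxn = (2)·(-424.7) + (2)·(-84.7) + (-2)·(-238.7) + (-1)·(-103.8) = -437.6 kJ

ΔH°rxn = -437.6 kJ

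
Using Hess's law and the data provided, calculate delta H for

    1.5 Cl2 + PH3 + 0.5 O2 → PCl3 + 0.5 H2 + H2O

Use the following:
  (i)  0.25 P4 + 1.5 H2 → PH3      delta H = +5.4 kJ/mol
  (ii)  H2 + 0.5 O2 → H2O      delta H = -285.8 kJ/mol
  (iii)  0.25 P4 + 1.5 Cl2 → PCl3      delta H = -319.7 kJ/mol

(i) reversed (reverse to put PH3 on the reactant side): -5.4 kJ/mol
(ii) as written (H2O already on the product side): -285.8 kJ/mol
(iii) as written (PCl3 already on the product side): -319.7 kJ/mol
Combining the equations, delta H = (-5.4) + (-285.8) + (-319.7) = -610.9 kJ/mol

delta H = -610.9 kJ/mol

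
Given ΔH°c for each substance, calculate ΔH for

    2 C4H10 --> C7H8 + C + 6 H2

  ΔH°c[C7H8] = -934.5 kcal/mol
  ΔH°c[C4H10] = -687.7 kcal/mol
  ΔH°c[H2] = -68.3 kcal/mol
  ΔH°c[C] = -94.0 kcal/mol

With combustion enthalpies, reactants minus products:
= [2·(-687.7)] − [1·(-934.5) + 1·(-94.0) + 6·(-68.3)]
= 62.9 kcal/mol

ΔH = 62.9 kcal/mol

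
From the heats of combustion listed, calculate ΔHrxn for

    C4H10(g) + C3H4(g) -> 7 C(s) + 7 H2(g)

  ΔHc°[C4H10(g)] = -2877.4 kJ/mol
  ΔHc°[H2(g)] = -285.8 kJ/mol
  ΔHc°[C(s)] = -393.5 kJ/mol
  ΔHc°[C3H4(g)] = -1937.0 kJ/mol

Using ΔH = Σ nΔHc°(reactants) − Σ nΔHc°(products):
= [1·(-2877.4) + 1·(-1937.0)] − [7·(-393.5) + 7·(-285.8)]
= -59.3 kJ/mol

ΔHrxn = -59.3 kJ/mol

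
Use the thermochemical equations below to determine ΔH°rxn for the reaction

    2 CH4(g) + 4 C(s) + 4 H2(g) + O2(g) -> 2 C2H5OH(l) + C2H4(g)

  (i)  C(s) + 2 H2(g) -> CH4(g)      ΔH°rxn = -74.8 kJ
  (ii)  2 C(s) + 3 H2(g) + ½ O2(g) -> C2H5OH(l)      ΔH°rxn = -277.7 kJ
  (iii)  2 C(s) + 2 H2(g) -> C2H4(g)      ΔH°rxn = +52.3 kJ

(i) reversed and × 2: (-2)·(-74.8) = +149.6 kJ
(ii) × 2: (2)·(-277.7) = -555.4 kJ
(iii) as written: +52.3 kJ
ΔH°rxn = (+149.6) + (-555.4) + (+52.3) = -353.5 kJ

ΔH°rxn = -353.5 kJ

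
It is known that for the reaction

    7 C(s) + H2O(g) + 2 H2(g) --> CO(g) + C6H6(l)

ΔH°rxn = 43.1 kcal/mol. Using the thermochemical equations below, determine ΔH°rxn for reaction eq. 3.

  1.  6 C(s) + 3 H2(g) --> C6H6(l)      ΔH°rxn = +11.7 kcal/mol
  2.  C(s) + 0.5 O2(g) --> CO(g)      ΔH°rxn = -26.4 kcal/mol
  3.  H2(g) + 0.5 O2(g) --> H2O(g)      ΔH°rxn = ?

eq. 1 as written (C6H6(l) already on the product side): +11.7 kcal/mol
eq. 2 as written (CO(g) already on the product side): -26.4 kcal/mol
eq. 3 reversed (H2O(g) must end up as a reactant): contributes −x
+43.1 = (+11.7) + (-26.4) − x
x = (+43.1 − (-14.7)) / (-1) = -57.8 kcal/mol

ΔH°rxn = -57.8 kcal/mol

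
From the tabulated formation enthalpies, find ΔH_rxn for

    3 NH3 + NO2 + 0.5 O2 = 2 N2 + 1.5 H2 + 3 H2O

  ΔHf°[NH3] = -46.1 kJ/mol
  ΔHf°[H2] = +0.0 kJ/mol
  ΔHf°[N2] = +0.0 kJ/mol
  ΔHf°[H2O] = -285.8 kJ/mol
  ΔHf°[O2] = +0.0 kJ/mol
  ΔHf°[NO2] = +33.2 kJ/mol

ΔH°rxn = Σ nΔHf°(products) − Σ nΔHf°(reactants).
Products: 2·(+0.0) + 3/2·(+0.0) + 3·(-285.8) = -857.4
Reactants: 3·(-46.1) + 1·(+33.2) + 1/2·(+0.0) = -105.1
ΔH_rxn = (-857.4) − (-105.1) = -752.3 kJ/mol

ΔH_rxn = -752.3 kJ/mol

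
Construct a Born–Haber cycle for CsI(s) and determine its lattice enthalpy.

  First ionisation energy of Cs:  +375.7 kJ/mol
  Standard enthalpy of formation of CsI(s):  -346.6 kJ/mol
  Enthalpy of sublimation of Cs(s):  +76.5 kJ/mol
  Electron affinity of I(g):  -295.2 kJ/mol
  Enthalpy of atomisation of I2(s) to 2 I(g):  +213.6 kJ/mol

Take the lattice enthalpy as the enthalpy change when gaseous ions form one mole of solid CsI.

U = -610.4 kJ/mol

ΔHf° = 1·ΔHsub + 1·(ΣIE) + 1/2·D(I2) + 1·EA + U
-346.6 = 1·(+76.5) + 1·(+375.7) + 1/2·(+213.6) + 1·(-295.2) + U
U = -346.6 − (+263.8) = -610.4 kJ/mol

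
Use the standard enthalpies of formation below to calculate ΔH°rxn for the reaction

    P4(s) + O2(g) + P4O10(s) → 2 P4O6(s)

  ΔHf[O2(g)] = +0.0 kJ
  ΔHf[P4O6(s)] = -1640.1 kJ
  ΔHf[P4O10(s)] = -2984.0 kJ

ΔH°rxn = -296.2 kJ

Products: 2·(-1640.1) = -3280.2
Reactants: 1·(+0.0) + 1·(+0.0) + 1·(-2984.0) = -2984.0
ΔH°rxn = (-3280.2) − (-2984.0) = -296.2 kJ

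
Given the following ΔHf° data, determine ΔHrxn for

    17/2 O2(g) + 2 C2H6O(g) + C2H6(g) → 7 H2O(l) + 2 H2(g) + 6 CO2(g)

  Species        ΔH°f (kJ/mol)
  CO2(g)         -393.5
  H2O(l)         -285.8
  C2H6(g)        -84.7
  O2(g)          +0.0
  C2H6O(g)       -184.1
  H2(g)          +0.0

ΔHrxn = -3908.7 kJ/mol

ΔH°rxn = Σ nΔHf°(products) − Σ nΔHf°(reactants).
Products: 7·(-285.8) + 2·(+0.0) + 6·(-393.5) = -4361.6
Reactants: 17/2·(+0.0) + 2·(-184.1) + 1·(-84.7) = -452.9
ΔHrxn = (-4361.6) − (-452.9) = -3908.7 kJ/mol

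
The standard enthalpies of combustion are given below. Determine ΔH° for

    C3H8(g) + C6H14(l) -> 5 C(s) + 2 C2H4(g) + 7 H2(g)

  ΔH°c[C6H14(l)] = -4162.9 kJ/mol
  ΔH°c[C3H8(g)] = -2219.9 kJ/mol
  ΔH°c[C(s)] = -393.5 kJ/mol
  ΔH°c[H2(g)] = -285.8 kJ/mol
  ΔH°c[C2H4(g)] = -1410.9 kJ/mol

Using ΔH = Σ nΔHc°(reactants) − Σ nΔHc°(products):
= [1·(-2219.9) + 1·(-4162.9)] − [5·(-393.5) + 2·(-1410.9) + 7·(-285.8)]
= 407.1 kJ/mol

ΔH° = 407.1 kJ/mol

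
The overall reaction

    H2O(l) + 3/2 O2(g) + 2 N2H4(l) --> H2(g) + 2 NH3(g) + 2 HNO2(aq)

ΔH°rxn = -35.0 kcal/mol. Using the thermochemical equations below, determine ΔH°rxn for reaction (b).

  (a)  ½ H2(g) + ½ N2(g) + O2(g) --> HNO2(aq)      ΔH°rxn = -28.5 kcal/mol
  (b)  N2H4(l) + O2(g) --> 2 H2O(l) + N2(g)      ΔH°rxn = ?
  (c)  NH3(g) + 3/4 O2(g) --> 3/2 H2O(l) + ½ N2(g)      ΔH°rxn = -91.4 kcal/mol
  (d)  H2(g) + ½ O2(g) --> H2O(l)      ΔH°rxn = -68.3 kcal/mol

(a) × 2: (2)·(-28.5) = -57.0 kcal/mol
(b) × 2: contributes 2·x
(c) reversed and × 2: (-2)·(-91.4) = +182.8 kcal/mol
(d) reversed and × 2: (-2)·(-68.3) = +136.6 kcal/mol
-35.0 = (-57.0) + (+182.8) + (+136.6) + 2·x
x = (-35.0 − (+262.4)) / (2) = -148.7 kcal/mol

ΔH°rxn = -148.7 kcal/mol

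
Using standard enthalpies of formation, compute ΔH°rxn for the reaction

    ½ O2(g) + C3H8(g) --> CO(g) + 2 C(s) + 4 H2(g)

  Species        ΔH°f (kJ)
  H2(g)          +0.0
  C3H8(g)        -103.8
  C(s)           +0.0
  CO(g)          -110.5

ΔH°rxn = -6.7 kJ

Products: 1·(-110.5) + 2·(+0.0) + 4·(+0.0) = -110.5
Reactants: 1/2·(+0.0) + 1·(-103.8) = -103.8
ΔH°rxn = (-110.5) − (-103.8) = -6.7 kJ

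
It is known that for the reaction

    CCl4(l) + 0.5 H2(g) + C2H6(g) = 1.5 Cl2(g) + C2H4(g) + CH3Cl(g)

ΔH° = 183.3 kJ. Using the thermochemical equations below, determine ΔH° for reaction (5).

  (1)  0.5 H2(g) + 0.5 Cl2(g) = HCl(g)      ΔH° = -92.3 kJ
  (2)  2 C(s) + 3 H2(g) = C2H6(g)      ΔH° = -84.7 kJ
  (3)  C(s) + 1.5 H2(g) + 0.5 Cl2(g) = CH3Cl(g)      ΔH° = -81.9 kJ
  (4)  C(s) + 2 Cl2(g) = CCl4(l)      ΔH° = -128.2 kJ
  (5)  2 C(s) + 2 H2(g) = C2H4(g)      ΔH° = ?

(1): not needed.
(2) reversed: +84.7 kJ
(3) as written: -81.9 kJ
(4) reversed: +128.2 kJ
(5) as written: contributes x
+183.3 = (+84.7) + (-81.9) + (+128.2) + x
x = (+183.3 − (+131.0)) / (1) = 52.3 kJ

ΔH° = 52.3 kJ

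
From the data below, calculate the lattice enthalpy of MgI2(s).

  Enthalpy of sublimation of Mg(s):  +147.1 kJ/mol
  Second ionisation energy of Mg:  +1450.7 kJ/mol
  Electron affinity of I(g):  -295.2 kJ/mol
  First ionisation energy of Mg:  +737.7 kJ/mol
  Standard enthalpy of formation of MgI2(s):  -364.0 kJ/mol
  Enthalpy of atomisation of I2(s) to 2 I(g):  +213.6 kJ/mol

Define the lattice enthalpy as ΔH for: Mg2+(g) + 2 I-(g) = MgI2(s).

U = -2322.7 kJ/mol

ΔHf° = 1·ΔHsub + 1·(ΣIE) + 1·D(I2) + 2·EA + U
-364.0 = 1·(+147.1) + 1·(+2188.4) + 1·(+213.6) + 2·(-295.2) + U
U = -364.0 − (+1958.7) = -2322.7 kJ/mol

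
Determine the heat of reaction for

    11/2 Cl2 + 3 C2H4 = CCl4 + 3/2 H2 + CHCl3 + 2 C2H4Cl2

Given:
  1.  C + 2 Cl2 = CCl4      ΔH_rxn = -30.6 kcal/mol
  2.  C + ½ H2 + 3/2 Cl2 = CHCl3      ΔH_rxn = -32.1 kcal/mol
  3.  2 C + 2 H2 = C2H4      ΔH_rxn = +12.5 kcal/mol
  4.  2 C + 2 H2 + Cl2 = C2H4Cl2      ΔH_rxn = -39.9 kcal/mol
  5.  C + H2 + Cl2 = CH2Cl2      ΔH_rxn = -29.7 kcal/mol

ΔH_rxn = -180.0 kcal/mol

eq. 1 as written: -30.6 kcal/mol
eq. 2 as written: -32.1 kcal/mol
eq. 3 reversed and × 3: (-3)·(+12.5) = -37.5 kcal/mol
eq. 4 × 2: (2)·(-39.9) = -79.8 kcal/mol
eq. 5: not needed.
ΔH_rxn = (1)·(-30.6) + (1)·(-32.1) + (-3)·(+12.5) + (2)·(-39.9) = -180.0 kcal/mol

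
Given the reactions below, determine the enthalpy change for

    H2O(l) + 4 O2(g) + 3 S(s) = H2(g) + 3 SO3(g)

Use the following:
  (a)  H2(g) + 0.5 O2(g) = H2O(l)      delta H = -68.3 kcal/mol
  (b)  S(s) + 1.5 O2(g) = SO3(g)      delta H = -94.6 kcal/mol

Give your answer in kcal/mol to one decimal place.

delta H = -215.5 kcal/mol

(a) reversed (H2O(l) must end up as a reactant): +68.3 kcal/mol
(b) × 3 (scale by 3 for the 3 SO3(g)): (3)·(-94.6) = -283.8 kcal/mol
By Hess's law, delta H = (+68.3) + (-283.8) = -215.5 kcal/mol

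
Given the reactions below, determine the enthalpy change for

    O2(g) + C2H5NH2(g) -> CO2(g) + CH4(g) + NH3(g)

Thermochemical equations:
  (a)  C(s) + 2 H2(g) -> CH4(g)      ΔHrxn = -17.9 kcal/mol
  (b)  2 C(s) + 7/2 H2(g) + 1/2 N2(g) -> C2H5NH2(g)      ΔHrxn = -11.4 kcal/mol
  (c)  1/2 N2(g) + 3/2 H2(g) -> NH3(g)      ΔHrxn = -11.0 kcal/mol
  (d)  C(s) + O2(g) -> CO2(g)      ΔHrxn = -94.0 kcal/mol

ΔHrxn = -111.5 kcal/mol

(a) as written (CH4(g) already on the product side): -17.9 kcal/mol
(b) reversed (C2H5NH2(g) must end up as a reactant): +11.4 kcal/mol
(c) as written (NH3(g) already on the product side): -11.0 kcal/mol
(d) as written (CO2(g) already on the product side): -94.0 kcal/mol
ΔHrxn = (-17.9) + (+11.4) + (-11.0) + (-94.0) = -111.5 kcal/mol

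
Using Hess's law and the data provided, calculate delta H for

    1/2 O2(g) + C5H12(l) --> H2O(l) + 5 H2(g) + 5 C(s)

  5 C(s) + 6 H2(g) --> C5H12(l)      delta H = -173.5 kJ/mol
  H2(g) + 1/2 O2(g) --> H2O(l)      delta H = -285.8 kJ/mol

delta H = -112.3 kJ/mol

equation 1 reversed (reverse to put C5H12(l) on the reactant side): +173.5 kJ/mol
equation 2 as written (H2O(l) already on the product side): -285.8 kJ/mol
delta H = (+173.5) + (-285.8) = -112.3 kJ/mol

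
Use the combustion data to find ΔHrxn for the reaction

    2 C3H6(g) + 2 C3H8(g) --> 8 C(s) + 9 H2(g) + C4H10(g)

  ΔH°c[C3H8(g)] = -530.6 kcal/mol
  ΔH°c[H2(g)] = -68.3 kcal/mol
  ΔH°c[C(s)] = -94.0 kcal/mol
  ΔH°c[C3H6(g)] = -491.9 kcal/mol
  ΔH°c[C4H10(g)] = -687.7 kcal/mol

ΔHrxn = 9.4 kcal/mol

Using ΔH = Σ nΔHc°(reactants) − Σ nΔHc°(products):
= [2·(-491.9) + 2·(-530.6)] − [8·(-94.0) + 9·(-68.3) + 1·(-687.7)]
= 9.4 kcal/mol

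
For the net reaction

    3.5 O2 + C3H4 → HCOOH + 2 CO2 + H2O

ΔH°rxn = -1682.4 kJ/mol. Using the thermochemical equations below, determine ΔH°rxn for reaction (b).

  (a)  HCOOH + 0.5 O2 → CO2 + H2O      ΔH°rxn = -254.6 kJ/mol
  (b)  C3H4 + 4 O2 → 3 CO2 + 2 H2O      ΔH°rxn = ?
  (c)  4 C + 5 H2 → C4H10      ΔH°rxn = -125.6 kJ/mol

ΔH°rxn = -1937.0 kJ/mol

(a) reversed: +254.6 kJ/mol
(b) as written: contributes x
(c): not needed.
-1682.4 = (+254.6) + x
x = (-1682.4 − (+254.6)) / (1) = -1937.0 kJ/mol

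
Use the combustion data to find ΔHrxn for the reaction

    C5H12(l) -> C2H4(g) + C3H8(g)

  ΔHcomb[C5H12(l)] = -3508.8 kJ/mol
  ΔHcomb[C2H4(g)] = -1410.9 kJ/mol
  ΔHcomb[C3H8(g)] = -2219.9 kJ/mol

With combustion enthalpies, reactants minus products:
= [1·(-3508.8)] − [1·(-1410.9) + 1·(-2219.9)]
= 122.0 kJ/mol

ΔHrxn = 122.0 kJ/mol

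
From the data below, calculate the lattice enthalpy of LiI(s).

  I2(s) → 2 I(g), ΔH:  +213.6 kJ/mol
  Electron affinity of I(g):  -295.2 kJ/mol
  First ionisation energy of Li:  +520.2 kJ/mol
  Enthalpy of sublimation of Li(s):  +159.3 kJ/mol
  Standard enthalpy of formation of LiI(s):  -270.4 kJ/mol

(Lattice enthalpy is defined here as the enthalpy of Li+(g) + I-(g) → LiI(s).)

U = -761.5 kJ/mol

ΔHf° = 1·ΔHsub + 1·(ΣIE) + 1/2·D(I2) + 1·EA + U
-270.4 = 1·(+159.3) + 1·(+520.2) + 1/2·(+213.6) + 1·(-295.2) + U
U = -270.4 − (+491.1) = -761.5 kJ/mol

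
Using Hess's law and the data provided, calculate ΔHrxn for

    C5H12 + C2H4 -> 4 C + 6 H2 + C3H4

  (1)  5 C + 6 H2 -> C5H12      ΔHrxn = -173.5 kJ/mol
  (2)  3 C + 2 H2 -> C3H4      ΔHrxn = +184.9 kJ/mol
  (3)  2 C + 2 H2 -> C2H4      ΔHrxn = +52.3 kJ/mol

(1) reversed (C5H12 must end up as a reactant): +173.5 kJ/mol
(2) as written (C3H4 already on the product side): +184.9 kJ/mol
(3) reversed (C2H4 must end up as a reactant): -52.3 kJ/mol
By Hess's law, ΔHrxn = (+173.5) + (+184.9) + (-52.3) = 306.1 kJ/mol

ΔHrxn = 306.1 kJ/mol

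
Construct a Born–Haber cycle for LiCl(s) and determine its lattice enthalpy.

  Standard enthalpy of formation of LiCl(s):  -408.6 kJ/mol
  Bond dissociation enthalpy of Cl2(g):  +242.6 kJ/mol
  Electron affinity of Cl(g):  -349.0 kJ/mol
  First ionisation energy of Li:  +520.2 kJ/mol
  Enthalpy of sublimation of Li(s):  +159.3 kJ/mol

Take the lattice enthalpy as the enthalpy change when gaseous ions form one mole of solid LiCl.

ΔHf° = 1·ΔHsub + 1·(ΣIE) + 1/2·D(Cl2) + 1·EA + U
-408.6 = 1·(+159.3) + 1·(+520.2) + 1/2·(+242.6) + 1·(-349.0) + U
U = -408.6 − (+451.8) = -860.4 kJ/mol

U = -860.4 kJ/mol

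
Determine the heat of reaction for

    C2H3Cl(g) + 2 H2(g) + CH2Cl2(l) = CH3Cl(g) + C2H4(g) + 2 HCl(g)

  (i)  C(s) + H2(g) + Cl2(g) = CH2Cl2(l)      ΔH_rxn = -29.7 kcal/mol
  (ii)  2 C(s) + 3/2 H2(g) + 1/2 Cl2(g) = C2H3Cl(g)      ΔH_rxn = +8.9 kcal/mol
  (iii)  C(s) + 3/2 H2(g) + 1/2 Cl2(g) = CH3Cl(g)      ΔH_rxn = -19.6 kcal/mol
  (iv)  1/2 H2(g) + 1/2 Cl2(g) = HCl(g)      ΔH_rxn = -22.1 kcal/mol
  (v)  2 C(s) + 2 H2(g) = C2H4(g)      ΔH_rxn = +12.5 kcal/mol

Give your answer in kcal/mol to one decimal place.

(i) reversed: +29.7 kcal/mol
(ii) reversed: -8.9 kcal/mol
(iii) as written: -19.6 kcal/mol
(iv) × 2: (2)·(-22.1) = -44.2 kcal/mol
(v) as written: +12.5 kcal/mol
ΔH_rxn = (+29.7) + (-8.9) + (-19.6) + (-44.2) + (+12.5) = -30.5 kcal/mol

ΔH_rxn = -30.5 kcal/mol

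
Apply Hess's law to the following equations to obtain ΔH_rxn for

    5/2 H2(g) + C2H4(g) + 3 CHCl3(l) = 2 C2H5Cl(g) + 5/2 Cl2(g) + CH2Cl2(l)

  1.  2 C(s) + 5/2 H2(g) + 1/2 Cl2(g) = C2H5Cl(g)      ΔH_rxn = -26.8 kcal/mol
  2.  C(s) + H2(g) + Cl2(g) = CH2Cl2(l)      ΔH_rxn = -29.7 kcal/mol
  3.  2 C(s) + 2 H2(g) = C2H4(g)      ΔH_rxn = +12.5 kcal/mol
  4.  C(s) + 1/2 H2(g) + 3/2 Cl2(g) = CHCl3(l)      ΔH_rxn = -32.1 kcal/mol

eq. 1 × 2 (scale by 2 for the 2 C2H5Cl(g)): (2)·(-26.8) = -53.6 kcal/mol
eq. 2 as written (CH2Cl2(l) already on the product side): -29.7 kcal/mol
eq. 3 reversed (reverse to put C2H4(g) on the reactant side): -12.5 kcal/mol
eq. 4 reversed and × 3 (reverse to put CHCl3(l) on the reactant side; scale by 3 for the 3 CHCl3(l)): (-3)·(-32.1) = +96.3 kcal/mol
ΔH_rxn = (2)·(-26.8) + (1)·(-29.7) + (-1)·(+12.5) + (-3)·(-32.1) = 0.5 kcal/mol

ΔH_rxn = 0.5 kcal/mol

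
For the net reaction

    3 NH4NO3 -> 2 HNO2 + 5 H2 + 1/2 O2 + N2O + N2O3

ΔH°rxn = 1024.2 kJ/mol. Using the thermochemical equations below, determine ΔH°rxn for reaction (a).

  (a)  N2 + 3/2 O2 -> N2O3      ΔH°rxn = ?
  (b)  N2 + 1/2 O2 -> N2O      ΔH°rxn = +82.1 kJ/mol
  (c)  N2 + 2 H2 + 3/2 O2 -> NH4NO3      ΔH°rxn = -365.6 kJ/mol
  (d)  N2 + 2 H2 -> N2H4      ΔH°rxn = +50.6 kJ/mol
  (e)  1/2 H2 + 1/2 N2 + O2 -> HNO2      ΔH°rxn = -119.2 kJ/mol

(a) as written: contributes x
(b) as written: +82.1 kJ/mol
(c) reversed and × 3: (-3)·(-365.6) = +1096.8 kJ/mol
(d): not needed.
(e) × 2: (2)·(-119.2) = -238.4 kJ/mol
+1024.2 = (+82.1) + (+1096.8) + (-238.4) + x
x = (+1024.2 − (+940.5)) / (1) = 83.7 kJ/mol

ΔH°rxn = 83.7 kJ/mol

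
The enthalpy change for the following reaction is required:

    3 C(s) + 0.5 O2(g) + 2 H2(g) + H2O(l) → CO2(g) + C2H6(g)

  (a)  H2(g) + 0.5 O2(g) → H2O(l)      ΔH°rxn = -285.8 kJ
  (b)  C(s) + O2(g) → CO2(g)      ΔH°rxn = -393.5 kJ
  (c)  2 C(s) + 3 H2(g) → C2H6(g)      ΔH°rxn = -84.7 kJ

ΔH°rxn = -192.4 kJ

(a) reversed (H2O(l) must end up as a reactant): +285.8 kJ
(b) as written (CO2(g) already on the product side): -393.5 kJ
(c) as written (C2H6(g) already on the product side): -84.7 kJ
By Hess's law, ΔH°rxn = (+285.8) + (-393.5) + (-84.7) = -192.4 kJ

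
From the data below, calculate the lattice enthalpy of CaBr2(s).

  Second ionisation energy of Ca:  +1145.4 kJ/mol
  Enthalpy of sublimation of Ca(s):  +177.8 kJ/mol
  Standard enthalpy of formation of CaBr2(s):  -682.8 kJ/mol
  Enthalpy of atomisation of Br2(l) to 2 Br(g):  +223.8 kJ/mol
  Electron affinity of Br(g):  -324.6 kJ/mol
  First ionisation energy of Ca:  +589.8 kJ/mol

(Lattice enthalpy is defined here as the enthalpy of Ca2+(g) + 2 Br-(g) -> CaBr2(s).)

ΔHf° = 1·ΔHsub + 1·(ΣIE) + 1·D(Br2) + 2·EA + U
-682.8 = 1·(+177.8) + 1·(+1735.2) + 1·(+223.8) + 2·(-324.6) + U
U = -682.8 − (+1487.6) = -2170.4 kJ/mol

U = -2170.4 kJ/mol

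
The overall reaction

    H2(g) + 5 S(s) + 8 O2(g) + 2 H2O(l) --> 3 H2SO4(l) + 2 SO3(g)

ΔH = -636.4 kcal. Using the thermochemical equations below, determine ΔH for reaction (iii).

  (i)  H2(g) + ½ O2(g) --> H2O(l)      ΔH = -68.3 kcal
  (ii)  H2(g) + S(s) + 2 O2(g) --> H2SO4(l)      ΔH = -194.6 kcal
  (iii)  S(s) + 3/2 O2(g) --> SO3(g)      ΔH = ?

(i) reversed and × 2: (-2)·(-68.3) = +136.6 kcal
(ii) × 3: (3)·(-194.6) = -583.8 kcal
(iii) × 2: contributes 2·x
-636.4 = (+136.6) + (-583.8) + 2·x
x = (-636.4 − (-447.2)) / (2) = -94.6 kcal

ΔH = -94.6 kcal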